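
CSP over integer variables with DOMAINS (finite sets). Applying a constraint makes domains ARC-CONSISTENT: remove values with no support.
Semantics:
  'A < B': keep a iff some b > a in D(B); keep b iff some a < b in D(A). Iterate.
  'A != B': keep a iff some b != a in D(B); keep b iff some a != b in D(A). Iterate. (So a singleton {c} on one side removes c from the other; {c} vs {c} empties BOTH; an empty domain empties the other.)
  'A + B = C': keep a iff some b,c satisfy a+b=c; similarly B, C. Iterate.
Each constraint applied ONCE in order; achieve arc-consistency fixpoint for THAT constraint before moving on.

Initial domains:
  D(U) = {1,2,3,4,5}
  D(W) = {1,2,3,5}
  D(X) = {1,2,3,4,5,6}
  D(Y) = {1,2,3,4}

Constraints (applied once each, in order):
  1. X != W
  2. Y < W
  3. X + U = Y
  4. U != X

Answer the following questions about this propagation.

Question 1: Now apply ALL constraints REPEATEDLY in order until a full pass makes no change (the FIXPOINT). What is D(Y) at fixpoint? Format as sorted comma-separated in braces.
pass 0 (initial): D(Y)={1,2,3,4}
pass 1: U {1,2,3,4,5}->{1,2,3}; W {1,2,3,5}->{2,3,5}; X {1,2,3,4,5,6}->{1,2,3}; Y {1,2,3,4}->{2,3,4}
pass 2: W {2,3,5}->{3,5}
pass 3: no change
Fixpoint after 3 passes: D(Y) = {2,3,4}

Answer: {2,3,4}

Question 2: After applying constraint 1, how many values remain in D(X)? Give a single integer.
Constraint 1 (X != W) on D(X)={1,2,3,4,5,6} D(W)={1,2,3,5}: no change
So after constraint 1: D(X)={1,2,3,4,5,6}, size = 6

Answer: 6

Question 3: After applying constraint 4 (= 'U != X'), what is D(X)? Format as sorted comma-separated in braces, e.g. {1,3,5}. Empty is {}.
Constraint 1 (X != W) on D(X)={1,2,3,4,5,6} D(W)={1,2,3,5}: no change
Constraint 2 (Y < W) on D(Y)={1,2,3,4} D(W)={1,2,3,5}: W {1,2,3,5}->{2,3,5}
Constraint 3 (X + U = Y) on D(X)={1,2,3,4,5,6} D(U)={1,2,3,4,5} D(Y)={1,2,3,4}: X {1,2,3,4,5,6}->{1,2,3}; U {1,2,3,4,5}->{1,2,3}; Y {1,2,3,4}->{2,3,4}
Constraint 4 (U != X) on D(U)={1,2,3} D(X)={1,2,3}: no change
So after constraint 4: D(X) = {1,2,3}

Answer: {1,2,3}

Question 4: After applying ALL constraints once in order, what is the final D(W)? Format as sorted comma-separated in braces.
Answer: {2,3,5}

Derivation:
Constraint 1 (X != W) on D(X)={1,2,3,4,5,6} D(W)={1,2,3,5}: no change
Constraint 2 (Y < W) on D(Y)={1,2,3,4} D(W)={1,2,3,5}: W {1,2,3,5}->{2,3,5}
Constraint 3 (X + U = Y) on D(X)={1,2,3,4,5,6} D(U)={1,2,3,4,5} D(Y)={1,2,3,4}: X {1,2,3,4,5,6}->{1,2,3}; U {1,2,3,4,5}->{1,2,3}; Y {1,2,3,4}->{2,3,4}
Constraint 4 (U != X) on D(U)={1,2,3} D(X)={1,2,3}: no change
So after all 4 constraints: D(W) = {2,3,5}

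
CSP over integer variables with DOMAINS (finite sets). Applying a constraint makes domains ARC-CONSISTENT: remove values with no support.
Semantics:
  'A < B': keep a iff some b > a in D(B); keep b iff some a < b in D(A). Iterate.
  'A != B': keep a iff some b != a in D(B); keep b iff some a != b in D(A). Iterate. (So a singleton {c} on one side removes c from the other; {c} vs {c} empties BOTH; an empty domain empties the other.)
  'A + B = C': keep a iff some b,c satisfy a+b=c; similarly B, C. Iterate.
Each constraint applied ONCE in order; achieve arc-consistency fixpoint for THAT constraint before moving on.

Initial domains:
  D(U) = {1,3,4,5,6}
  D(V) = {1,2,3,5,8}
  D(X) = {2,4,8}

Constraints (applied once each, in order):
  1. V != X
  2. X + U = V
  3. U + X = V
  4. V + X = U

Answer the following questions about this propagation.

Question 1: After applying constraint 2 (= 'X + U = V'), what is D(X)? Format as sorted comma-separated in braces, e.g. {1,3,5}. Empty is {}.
Answer: {2,4}

Derivation:
Constraint 1 (V != X) on D(V)={1,2,3,5,8} D(X)={2,4,8}: no change
Constraint 2 (X + U = V) on D(X)={2,4,8} D(U)={1,3,4,5,6} D(V)={1,2,3,5,8}: X {2,4,8}->{2,4}; U {1,3,4,5,6}->{1,3,4,6}; V {1,2,3,5,8}->{3,5,8}
So after constraint 2: D(X) = {2,4}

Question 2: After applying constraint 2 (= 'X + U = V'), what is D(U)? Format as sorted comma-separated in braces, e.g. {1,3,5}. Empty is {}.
Answer: {1,3,4,6}

Derivation:
Constraint 1 (V != X) on D(V)={1,2,3,5,8} D(X)={2,4,8}: no change
Constraint 2 (X + U = V) on D(X)={2,4,8} D(U)={1,3,4,5,6} D(V)={1,2,3,5,8}: X {2,4,8}->{2,4}; U {1,3,4,5,6}->{1,3,4,6}; V {1,2,3,5,8}->{3,5,8}
So after constraint 2: D(U) = {1,3,4,6}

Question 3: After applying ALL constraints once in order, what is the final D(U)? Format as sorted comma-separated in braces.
Constraint 1 (V != X) on D(V)={1,2,3,5,8} D(X)={2,4,8}: no change
Constraint 2 (X + U = V) on D(X)={2,4,8} D(U)={1,3,4,5,6} D(V)={1,2,3,5,8}: X {2,4,8}->{2,4}; U {1,3,4,5,6}->{1,3,4,6}; V {1,2,3,5,8}->{3,5,8}
Constraint 3 (U + X = V) on D(U)={1,3,4,6} D(X)={2,4} D(V)={3,5,8}: no change
Constraint 4 (V + X = U) on D(V)={3,5,8} D(X)={2,4} D(U)={1,3,4,6}: V {3,5,8}->{}; X {2,4}->{}; U {1,3,4,6}->{}
So after all 4 constraints: D(U) = {}

Answer: {}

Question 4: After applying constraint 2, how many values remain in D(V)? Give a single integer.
Constraint 1 (V != X) on D(V)={1,2,3,5,8} D(X)={2,4,8}: no change
Constraint 2 (X + U = V) on D(X)={2,4,8} D(U)={1,3,4,5,6} D(V)={1,2,3,5,8}: X {2,4,8}->{2,4}; U {1,3,4,5,6}->{1,3,4,6}; V {1,2,3,5,8}->{3,5,8}
So after constraint 2: D(V)={3,5,8}, size = 3

Answer: 3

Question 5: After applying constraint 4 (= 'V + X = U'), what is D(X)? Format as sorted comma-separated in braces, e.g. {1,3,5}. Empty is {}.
Answer: {}

Derivation:
Constraint 1 (V != X) on D(V)={1,2,3,5,8} D(X)={2,4,8}: no change
Constraint 2 (X + U = V) on D(X)={2,4,8} D(U)={1,3,4,5,6} D(V)={1,2,3,5,8}: X {2,4,8}->{2,4}; U {1,3,4,5,6}->{1,3,4,6}; V {1,2,3,5,8}->{3,5,8}
Constraint 3 (U + X = V) on D(U)={1,3,4,6} D(X)={2,4} D(V)={3,5,8}: no change
Constraint 4 (V + X = U) on D(V)={3,5,8} D(X)={2,4} D(U)={1,3,4,6}: V {3,5,8}->{}; X {2,4}->{}; U {1,3,4,6}->{}
So after constraint 4: D(X) = {}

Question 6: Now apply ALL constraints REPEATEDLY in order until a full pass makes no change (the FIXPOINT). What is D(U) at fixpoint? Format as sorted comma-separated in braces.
pass 0 (initial): D(U)={1,3,4,5,6}
pass 1: U {1,3,4,5,6}->{}; V {1,2,3,5,8}->{}; X {2,4,8}->{}
pass 2: no change
Fixpoint after 2 passes: D(U) = {}

Answer: {}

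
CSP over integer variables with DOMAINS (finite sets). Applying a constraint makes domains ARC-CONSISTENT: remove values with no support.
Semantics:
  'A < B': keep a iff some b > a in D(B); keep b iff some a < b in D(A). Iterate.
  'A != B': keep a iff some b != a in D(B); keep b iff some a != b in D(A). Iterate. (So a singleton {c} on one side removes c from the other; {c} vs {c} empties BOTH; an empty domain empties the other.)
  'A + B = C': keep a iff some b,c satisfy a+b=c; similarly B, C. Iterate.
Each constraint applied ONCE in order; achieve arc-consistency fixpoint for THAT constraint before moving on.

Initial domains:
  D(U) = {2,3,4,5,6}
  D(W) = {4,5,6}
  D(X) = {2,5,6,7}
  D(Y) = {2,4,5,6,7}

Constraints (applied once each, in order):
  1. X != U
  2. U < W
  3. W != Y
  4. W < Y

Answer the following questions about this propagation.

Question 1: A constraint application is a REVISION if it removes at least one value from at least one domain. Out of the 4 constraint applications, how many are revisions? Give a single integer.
Answer: 2

Derivation:
Constraint 1 (X != U) on D(X)={2,5,6,7} D(U)={2,3,4,5,6}: no change => not a revision
Constraint 2 (U < W) on D(U)={2,3,4,5,6} D(W)={4,5,6}: U {2,3,4,5,6}->{2,3,4,5} => REVISION
Constraint 3 (W != Y) on D(W)={4,5,6} D(Y)={2,4,5,6,7}: no change => not a revision
Constraint 4 (W < Y) on D(W)={4,5,6} D(Y)={2,4,5,6,7}: Y {2,4,5,6,7}->{5,6,7} => REVISION
Total revisions = 2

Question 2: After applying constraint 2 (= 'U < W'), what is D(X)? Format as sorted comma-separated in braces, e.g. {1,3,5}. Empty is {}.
Constraint 1 (X != U) on D(X)={2,5,6,7} D(U)={2,3,4,5,6}: no change
Constraint 2 (U < W) on D(U)={2,3,4,5,6} D(W)={4,5,6}: U {2,3,4,5,6}->{2,3,4,5}
So after constraint 2: D(X) = {2,5,6,7}

Answer: {2,5,6,7}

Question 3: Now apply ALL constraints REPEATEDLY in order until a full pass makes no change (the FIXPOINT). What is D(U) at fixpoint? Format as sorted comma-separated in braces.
pass 0 (initial): D(U)={2,3,4,5,6}
pass 1: U {2,3,4,5,6}->{2,3,4,5}; Y {2,4,5,6,7}->{5,6,7}
pass 2: no change
Fixpoint after 2 passes: D(U) = {2,3,4,5}

Answer: {2,3,4,5}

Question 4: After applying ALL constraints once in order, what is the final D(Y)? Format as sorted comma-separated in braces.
Constraint 1 (X != U) on D(X)={2,5,6,7} D(U)={2,3,4,5,6}: no change
Constraint 2 (U < W) on D(U)={2,3,4,5,6} D(W)={4,5,6}: U {2,3,4,5,6}->{2,3,4,5}
Constraint 3 (W != Y) on D(W)={4,5,6} D(Y)={2,4,5,6,7}: no change
Constraint 4 (W < Y) on D(W)={4,5,6} D(Y)={2,4,5,6,7}: Y {2,4,5,6,7}->{5,6,7}
So after all 4 constraints: D(Y) = {5,6,7}

Answer: {5,6,7}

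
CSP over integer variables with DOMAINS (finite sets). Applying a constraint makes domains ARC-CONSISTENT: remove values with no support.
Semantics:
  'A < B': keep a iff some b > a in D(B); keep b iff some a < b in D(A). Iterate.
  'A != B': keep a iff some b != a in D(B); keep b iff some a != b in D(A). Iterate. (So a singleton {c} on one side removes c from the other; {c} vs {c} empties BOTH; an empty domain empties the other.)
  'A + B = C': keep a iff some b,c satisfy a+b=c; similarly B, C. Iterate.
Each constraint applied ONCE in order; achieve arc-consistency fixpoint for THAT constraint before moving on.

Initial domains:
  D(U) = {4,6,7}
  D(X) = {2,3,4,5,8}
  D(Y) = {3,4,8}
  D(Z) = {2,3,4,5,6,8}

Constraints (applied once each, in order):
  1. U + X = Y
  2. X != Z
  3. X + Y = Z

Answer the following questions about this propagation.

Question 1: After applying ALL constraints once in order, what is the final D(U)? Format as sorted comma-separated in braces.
Constraint 1 (U + X = Y) on D(U)={4,6,7} D(X)={2,3,4,5,8} D(Y)={3,4,8}: U {4,6,7}->{4,6}; X {2,3,4,5,8}->{2,4}; Y {3,4,8}->{8}
Constraint 2 (X != Z) on D(X)={2,4} D(Z)={2,3,4,5,6,8}: no change
Constraint 3 (X + Y = Z) on D(X)={2,4} D(Y)={8} D(Z)={2,3,4,5,6,8}: X {2,4}->{}; Y {8}->{}; Z {2,3,4,5,6,8}->{}
So after all 3 constraints: D(U) = {4,6}

Answer: {4,6}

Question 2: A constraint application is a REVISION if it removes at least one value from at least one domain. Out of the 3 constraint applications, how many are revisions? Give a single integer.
Constraint 1 (U + X = Y) on D(U)={4,6,7} D(X)={2,3,4,5,8} D(Y)={3,4,8}: U {4,6,7}->{4,6}; X {2,3,4,5,8}->{2,4}; Y {3,4,8}->{8} => REVISION
Constraint 2 (X != Z) on D(X)={2,4} D(Z)={2,3,4,5,6,8}: no change => not a revision
Constraint 3 (X + Y = Z) on D(X)={2,4} D(Y)={8} D(Z)={2,3,4,5,6,8}: X {2,4}->{}; Y {8}->{}; Z {2,3,4,5,6,8}->{} => REVISION
Total revisions = 2

Answer: 2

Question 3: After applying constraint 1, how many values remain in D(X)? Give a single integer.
Answer: 2

Derivation:
Constraint 1 (U + X = Y) on D(U)={4,6,7} D(X)={2,3,4,5,8} D(Y)={3,4,8}: U {4,6,7}->{4,6}; X {2,3,4,5,8}->{2,4}; Y {3,4,8}->{8}
So after constraint 1: D(X)={2,4}, size = 2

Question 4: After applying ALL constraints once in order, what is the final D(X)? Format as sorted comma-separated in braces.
Answer: {}

Derivation:
Constraint 1 (U + X = Y) on D(U)={4,6,7} D(X)={2,3,4,5,8} D(Y)={3,4,8}: U {4,6,7}->{4,6}; X {2,3,4,5,8}->{2,4}; Y {3,4,8}->{8}
Constraint 2 (X != Z) on D(X)={2,4} D(Z)={2,3,4,5,6,8}: no change
Constraint 3 (X + Y = Z) on D(X)={2,4} D(Y)={8} D(Z)={2,3,4,5,6,8}: X {2,4}->{}; Y {8}->{}; Z {2,3,4,5,6,8}->{}
So after all 3 constraints: D(X) = {}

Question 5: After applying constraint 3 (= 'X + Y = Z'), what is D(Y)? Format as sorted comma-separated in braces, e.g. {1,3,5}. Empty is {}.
Constraint 1 (U + X = Y) on D(U)={4,6,7} D(X)={2,3,4,5,8} D(Y)={3,4,8}: U {4,6,7}->{4,6}; X {2,3,4,5,8}->{2,4}; Y {3,4,8}->{8}
Constraint 2 (X != Z) on D(X)={2,4} D(Z)={2,3,4,5,6,8}: no change
Constraint 3 (X + Y = Z) on D(X)={2,4} D(Y)={8} D(Z)={2,3,4,5,6,8}: X {2,4}->{}; Y {8}->{}; Z {2,3,4,5,6,8}->{}
So after constraint 3: D(Y) = {}

Answer: {}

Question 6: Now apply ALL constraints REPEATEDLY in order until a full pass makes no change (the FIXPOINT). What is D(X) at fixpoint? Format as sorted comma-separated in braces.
Answer: {}

Derivation:
pass 0 (initial): D(X)={2,3,4,5,8}
pass 1: U {4,6,7}->{4,6}; X {2,3,4,5,8}->{}; Y {3,4,8}->{}; Z {2,3,4,5,6,8}->{}
pass 2: U {4,6}->{}
pass 3: no change
Fixpoint after 3 passes: D(X) = {}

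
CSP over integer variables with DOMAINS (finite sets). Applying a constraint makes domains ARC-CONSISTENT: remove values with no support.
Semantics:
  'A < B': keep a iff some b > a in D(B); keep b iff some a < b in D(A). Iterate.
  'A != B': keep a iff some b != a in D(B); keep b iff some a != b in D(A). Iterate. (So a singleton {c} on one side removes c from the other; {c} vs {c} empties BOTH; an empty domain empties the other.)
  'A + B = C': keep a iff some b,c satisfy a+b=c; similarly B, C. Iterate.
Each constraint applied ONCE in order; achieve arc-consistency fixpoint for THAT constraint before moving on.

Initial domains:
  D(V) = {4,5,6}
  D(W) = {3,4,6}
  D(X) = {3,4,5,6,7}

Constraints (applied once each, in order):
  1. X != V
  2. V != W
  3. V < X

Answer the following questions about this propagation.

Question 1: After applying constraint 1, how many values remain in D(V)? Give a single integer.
Answer: 3

Derivation:
Constraint 1 (X != V) on D(X)={3,4,5,6,7} D(V)={4,5,6}: no change
So after constraint 1: D(V)={4,5,6}, size = 3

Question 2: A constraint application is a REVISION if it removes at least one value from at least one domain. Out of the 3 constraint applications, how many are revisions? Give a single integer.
Constraint 1 (X != V) on D(X)={3,4,5,6,7} D(V)={4,5,6}: no change => not a revision
Constraint 2 (V != W) on D(V)={4,5,6} D(W)={3,4,6}: no change => not a revision
Constraint 3 (V < X) on D(V)={4,5,6} D(X)={3,4,5,6,7}: X {3,4,5,6,7}->{5,6,7} => REVISION
Total revisions = 1

Answer: 1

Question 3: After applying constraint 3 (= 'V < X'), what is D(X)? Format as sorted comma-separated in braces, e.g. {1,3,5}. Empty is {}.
Answer: {5,6,7}

Derivation:
Constraint 1 (X != V) on D(X)={3,4,5,6,7} D(V)={4,5,6}: no change
Constraint 2 (V != W) on D(V)={4,5,6} D(W)={3,4,6}: no change
Constraint 3 (V < X) on D(V)={4,5,6} D(X)={3,4,5,6,7}: X {3,4,5,6,7}->{5,6,7}
So after constraint 3: D(X) = {5,6,7}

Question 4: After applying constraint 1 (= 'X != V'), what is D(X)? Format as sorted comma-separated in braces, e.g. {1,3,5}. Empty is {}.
Constraint 1 (X != V) on D(X)={3,4,5,6,7} D(V)={4,5,6}: no change
So after constraint 1: D(X) = {3,4,5,6,7}

Answer: {3,4,5,6,7}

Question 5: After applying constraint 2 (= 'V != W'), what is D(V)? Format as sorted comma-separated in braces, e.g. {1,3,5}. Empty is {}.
Answer: {4,5,6}

Derivation:
Constraint 1 (X != V) on D(X)={3,4,5,6,7} D(V)={4,5,6}: no change
Constraint 2 (V != W) on D(V)={4,5,6} D(W)={3,4,6}: no change
So after constraint 2: D(V) = {4,5,6}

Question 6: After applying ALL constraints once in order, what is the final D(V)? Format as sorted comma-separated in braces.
Constraint 1 (X != V) on D(X)={3,4,5,6,7} D(V)={4,5,6}: no change
Constraint 2 (V != W) on D(V)={4,5,6} D(W)={3,4,6}: no change
Constraint 3 (V < X) on D(V)={4,5,6} D(X)={3,4,5,6,7}: X {3,4,5,6,7}->{5,6,7}
So after all 3 constraints: D(V) = {4,5,6}

Answer: {4,5,6}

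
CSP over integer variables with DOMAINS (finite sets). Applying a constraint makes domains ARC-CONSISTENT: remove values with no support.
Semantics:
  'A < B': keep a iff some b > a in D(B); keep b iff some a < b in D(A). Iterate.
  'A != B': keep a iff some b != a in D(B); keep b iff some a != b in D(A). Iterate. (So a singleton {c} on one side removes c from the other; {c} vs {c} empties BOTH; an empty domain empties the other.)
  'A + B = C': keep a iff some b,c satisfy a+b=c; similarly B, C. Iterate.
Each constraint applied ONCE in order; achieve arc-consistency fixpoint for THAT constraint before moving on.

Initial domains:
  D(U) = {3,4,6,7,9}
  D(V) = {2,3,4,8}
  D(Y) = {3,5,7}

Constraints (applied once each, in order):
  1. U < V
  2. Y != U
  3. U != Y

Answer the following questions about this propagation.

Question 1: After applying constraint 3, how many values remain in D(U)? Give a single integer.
Constraint 1 (U < V) on D(U)={3,4,6,7,9} D(V)={2,3,4,8}: U {3,4,6,7,9}->{3,4,6,7}; V {2,3,4,8}->{4,8}
Constraint 2 (Y != U) on D(Y)={3,5,7} D(U)={3,4,6,7}: no change
Constraint 3 (U != Y) on D(U)={3,4,6,7} D(Y)={3,5,7}: no change
So after constraint 3: D(U)={3,4,6,7}, size = 4

Answer: 4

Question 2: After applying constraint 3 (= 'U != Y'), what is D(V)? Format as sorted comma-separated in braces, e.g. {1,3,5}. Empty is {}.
Answer: {4,8}

Derivation:
Constraint 1 (U < V) on D(U)={3,4,6,7,9} D(V)={2,3,4,8}: U {3,4,6,7,9}->{3,4,6,7}; V {2,3,4,8}->{4,8}
Constraint 2 (Y != U) on D(Y)={3,5,7} D(U)={3,4,6,7}: no change
Constraint 3 (U != Y) on D(U)={3,4,6,7} D(Y)={3,5,7}: no change
So after constraint 3: D(V) = {4,8}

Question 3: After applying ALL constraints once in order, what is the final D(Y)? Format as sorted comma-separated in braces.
Constraint 1 (U < V) on D(U)={3,4,6,7,9} D(V)={2,3,4,8}: U {3,4,6,7,9}->{3,4,6,7}; V {2,3,4,8}->{4,8}
Constraint 2 (Y != U) on D(Y)={3,5,7} D(U)={3,4,6,7}: no change
Constraint 3 (U != Y) on D(U)={3,4,6,7} D(Y)={3,5,7}: no change
So after all 3 constraints: D(Y) = {3,5,7}

Answer: {3,5,7}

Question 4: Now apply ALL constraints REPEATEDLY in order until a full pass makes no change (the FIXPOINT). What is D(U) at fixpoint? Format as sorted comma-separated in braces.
Answer: {3,4,6,7}

Derivation:
pass 0 (initial): D(U)={3,4,6,7,9}
pass 1: U {3,4,6,7,9}->{3,4,6,7}; V {2,3,4,8}->{4,8}
pass 2: no change
Fixpoint after 2 passes: D(U) = {3,4,6,7}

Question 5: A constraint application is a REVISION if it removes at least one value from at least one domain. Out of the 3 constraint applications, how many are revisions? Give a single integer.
Answer: 1

Derivation:
Constraint 1 (U < V) on D(U)={3,4,6,7,9} D(V)={2,3,4,8}: U {3,4,6,7,9}->{3,4,6,7}; V {2,3,4,8}->{4,8} => REVISION
Constraint 2 (Y != U) on D(Y)={3,5,7} D(U)={3,4,6,7}: no change => not a revision
Constraint 3 (U != Y) on D(U)={3,4,6,7} D(Y)={3,5,7}: no change => not a revision
Total revisions = 1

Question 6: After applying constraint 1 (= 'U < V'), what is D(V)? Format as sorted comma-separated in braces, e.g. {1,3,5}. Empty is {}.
Answer: {4,8}

Derivation:
Constraint 1 (U < V) on D(U)={3,4,6,7,9} D(V)={2,3,4,8}: U {3,4,6,7,9}->{3,4,6,7}; V {2,3,4,8}->{4,8}
So after constraint 1: D(V) = {4,8}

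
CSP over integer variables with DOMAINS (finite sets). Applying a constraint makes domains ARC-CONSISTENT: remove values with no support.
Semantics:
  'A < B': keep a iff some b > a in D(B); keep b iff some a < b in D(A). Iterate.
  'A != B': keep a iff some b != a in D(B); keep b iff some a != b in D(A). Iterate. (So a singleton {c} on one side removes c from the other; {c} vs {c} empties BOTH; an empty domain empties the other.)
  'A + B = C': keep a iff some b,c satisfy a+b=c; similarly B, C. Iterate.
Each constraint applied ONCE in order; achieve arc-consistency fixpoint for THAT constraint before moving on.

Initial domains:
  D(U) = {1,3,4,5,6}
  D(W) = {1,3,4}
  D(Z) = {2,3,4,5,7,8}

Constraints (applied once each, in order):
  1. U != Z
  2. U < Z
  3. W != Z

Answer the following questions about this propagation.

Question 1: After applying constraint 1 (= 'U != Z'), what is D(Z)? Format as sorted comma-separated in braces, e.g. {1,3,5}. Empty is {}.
Constraint 1 (U != Z) on D(U)={1,3,4,5,6} D(Z)={2,3,4,5,7,8}: no change
So after constraint 1: D(Z) = {2,3,4,5,7,8}

Answer: {2,3,4,5,7,8}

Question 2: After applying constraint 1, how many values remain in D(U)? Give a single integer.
Constraint 1 (U != Z) on D(U)={1,3,4,5,6} D(Z)={2,3,4,5,7,8}: no change
So after constraint 1: D(U)={1,3,4,5,6}, size = 5

Answer: 5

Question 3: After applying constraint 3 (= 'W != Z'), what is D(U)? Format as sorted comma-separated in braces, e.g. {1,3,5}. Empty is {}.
Constraint 1 (U != Z) on D(U)={1,3,4,5,6} D(Z)={2,3,4,5,7,8}: no change
Constraint 2 (U < Z) on D(U)={1,3,4,5,6} D(Z)={2,3,4,5,7,8}: no change
Constraint 3 (W != Z) on D(W)={1,3,4} D(Z)={2,3,4,5,7,8}: no change
So after constraint 3: D(U) = {1,3,4,5,6}

Answer: {1,3,4,5,6}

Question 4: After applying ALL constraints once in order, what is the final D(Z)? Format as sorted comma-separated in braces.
Constraint 1 (U != Z) on D(U)={1,3,4,5,6} D(Z)={2,3,4,5,7,8}: no change
Constraint 2 (U < Z) on D(U)={1,3,4,5,6} D(Z)={2,3,4,5,7,8}: no change
Constraint 3 (W != Z) on D(W)={1,3,4} D(Z)={2,3,4,5,7,8}: no change
So after all 3 constraints: D(Z) = {2,3,4,5,7,8}

Answer: {2,3,4,5,7,8}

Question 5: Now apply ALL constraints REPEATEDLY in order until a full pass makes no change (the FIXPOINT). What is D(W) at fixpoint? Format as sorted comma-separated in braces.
pass 0 (initial): D(W)={1,3,4}
pass 1: no change
Fixpoint after 1 passes: D(W) = {1,3,4}

Answer: {1,3,4}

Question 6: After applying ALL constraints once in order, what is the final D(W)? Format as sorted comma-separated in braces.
Constraint 1 (U != Z) on D(U)={1,3,4,5,6} D(Z)={2,3,4,5,7,8}: no change
Constraint 2 (U < Z) on D(U)={1,3,4,5,6} D(Z)={2,3,4,5,7,8}: no change
Constraint 3 (W != Z) on D(W)={1,3,4} D(Z)={2,3,4,5,7,8}: no change
So after all 3 constraints: D(W) = {1,3,4}

Answer: {1,3,4}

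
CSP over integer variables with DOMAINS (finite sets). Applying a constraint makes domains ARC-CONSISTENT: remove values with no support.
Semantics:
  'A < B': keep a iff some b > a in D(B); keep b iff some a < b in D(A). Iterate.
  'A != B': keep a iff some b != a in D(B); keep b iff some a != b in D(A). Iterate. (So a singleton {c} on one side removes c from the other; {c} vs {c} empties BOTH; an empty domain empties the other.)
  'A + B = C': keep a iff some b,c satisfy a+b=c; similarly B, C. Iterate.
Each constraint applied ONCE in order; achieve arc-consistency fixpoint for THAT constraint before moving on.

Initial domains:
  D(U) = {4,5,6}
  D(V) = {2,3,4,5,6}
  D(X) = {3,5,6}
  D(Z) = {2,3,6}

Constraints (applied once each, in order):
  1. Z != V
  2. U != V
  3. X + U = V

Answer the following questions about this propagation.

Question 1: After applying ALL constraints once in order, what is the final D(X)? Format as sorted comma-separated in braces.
Answer: {}

Derivation:
Constraint 1 (Z != V) on D(Z)={2,3,6} D(V)={2,3,4,5,6}: no change
Constraint 2 (U != V) on D(U)={4,5,6} D(V)={2,3,4,5,6}: no change
Constraint 3 (X + U = V) on D(X)={3,5,6} D(U)={4,5,6} D(V)={2,3,4,5,6}: X {3,5,6}->{}; U {4,5,6}->{}; V {2,3,4,5,6}->{}
So after all 3 constraints: D(X) = {}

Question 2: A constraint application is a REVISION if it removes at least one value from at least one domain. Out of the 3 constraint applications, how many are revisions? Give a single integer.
Answer: 1

Derivation:
Constraint 1 (Z != V) on D(Z)={2,3,6} D(V)={2,3,4,5,6}: no change => not a revision
Constraint 2 (U != V) on D(U)={4,5,6} D(V)={2,3,4,5,6}: no change => not a revision
Constraint 3 (X + U = V) on D(X)={3,5,6} D(U)={4,5,6} D(V)={2,3,4,5,6}: X {3,5,6}->{}; U {4,5,6}->{}; V {2,3,4,5,6}->{} => REVISION
Total revisions = 1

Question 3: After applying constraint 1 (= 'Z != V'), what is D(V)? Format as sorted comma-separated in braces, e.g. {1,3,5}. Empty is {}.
Constraint 1 (Z != V) on D(Z)={2,3,6} D(V)={2,3,4,5,6}: no change
So after constraint 1: D(V) = {2,3,4,5,6}

Answer: {2,3,4,5,6}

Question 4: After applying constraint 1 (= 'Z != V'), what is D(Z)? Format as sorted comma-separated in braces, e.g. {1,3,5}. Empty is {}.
Constraint 1 (Z != V) on D(Z)={2,3,6} D(V)={2,3,4,5,6}: no change
So after constraint 1: D(Z) = {2,3,6}

Answer: {2,3,6}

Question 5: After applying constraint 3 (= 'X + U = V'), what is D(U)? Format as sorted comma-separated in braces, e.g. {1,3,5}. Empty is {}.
Answer: {}

Derivation:
Constraint 1 (Z != V) on D(Z)={2,3,6} D(V)={2,3,4,5,6}: no change
Constraint 2 (U != V) on D(U)={4,5,6} D(V)={2,3,4,5,6}: no change
Constraint 3 (X + U = V) on D(X)={3,5,6} D(U)={4,5,6} D(V)={2,3,4,5,6}: X {3,5,6}->{}; U {4,5,6}->{}; V {2,3,4,5,6}->{}
So after constraint 3: D(U) = {}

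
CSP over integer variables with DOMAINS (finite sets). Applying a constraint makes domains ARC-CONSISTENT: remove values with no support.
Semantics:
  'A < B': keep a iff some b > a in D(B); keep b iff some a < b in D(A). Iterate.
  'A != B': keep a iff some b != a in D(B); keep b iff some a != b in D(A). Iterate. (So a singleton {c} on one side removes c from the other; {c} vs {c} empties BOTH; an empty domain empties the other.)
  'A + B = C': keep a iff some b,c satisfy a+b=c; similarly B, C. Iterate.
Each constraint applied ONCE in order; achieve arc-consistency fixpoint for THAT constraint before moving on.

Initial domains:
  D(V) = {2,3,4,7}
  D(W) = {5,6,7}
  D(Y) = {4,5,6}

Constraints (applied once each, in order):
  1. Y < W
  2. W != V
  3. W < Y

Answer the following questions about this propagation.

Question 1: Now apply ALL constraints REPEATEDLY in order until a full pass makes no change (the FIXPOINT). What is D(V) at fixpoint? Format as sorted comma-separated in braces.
Answer: {}

Derivation:
pass 0 (initial): D(V)={2,3,4,7}
pass 1: W {5,6,7}->{5}; Y {4,5,6}->{6}
pass 2: V {2,3,4,7}->{}; W {5}->{}; Y {6}->{}
pass 3: no change
Fixpoint after 3 passes: D(V) = {}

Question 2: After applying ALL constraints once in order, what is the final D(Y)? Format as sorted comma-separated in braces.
Constraint 1 (Y < W) on D(Y)={4,5,6} D(W)={5,6,7}: no change
Constraint 2 (W != V) on D(W)={5,6,7} D(V)={2,3,4,7}: no change
Constraint 3 (W < Y) on D(W)={5,6,7} D(Y)={4,5,6}: W {5,6,7}->{5}; Y {4,5,6}->{6}
So after all 3 constraints: D(Y) = {6}

Answer: {6}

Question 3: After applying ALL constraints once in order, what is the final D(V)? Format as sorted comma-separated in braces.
Constraint 1 (Y < W) on D(Y)={4,5,6} D(W)={5,6,7}: no change
Constraint 2 (W != V) on D(W)={5,6,7} D(V)={2,3,4,7}: no change
Constraint 3 (W < Y) on D(W)={5,6,7} D(Y)={4,5,6}: W {5,6,7}->{5}; Y {4,5,6}->{6}
So after all 3 constraints: D(V) = {2,3,4,7}

Answer: {2,3,4,7}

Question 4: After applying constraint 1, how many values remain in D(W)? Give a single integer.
Answer: 3

Derivation:
Constraint 1 (Y < W) on D(Y)={4,5,6} D(W)={5,6,7}: no change
So after constraint 1: D(W)={5,6,7}, size = 3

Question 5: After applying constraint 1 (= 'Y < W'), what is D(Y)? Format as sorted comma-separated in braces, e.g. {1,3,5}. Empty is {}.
Constraint 1 (Y < W) on D(Y)={4,5,6} D(W)={5,6,7}: no change
So after constraint 1: D(Y) = {4,5,6}

Answer: {4,5,6}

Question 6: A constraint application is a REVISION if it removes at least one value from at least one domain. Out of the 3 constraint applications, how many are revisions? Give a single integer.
Constraint 1 (Y < W) on D(Y)={4,5,6} D(W)={5,6,7}: no change => not a revision
Constraint 2 (W != V) on D(W)={5,6,7} D(V)={2,3,4,7}: no change => not a revision
Constraint 3 (W < Y) on D(W)={5,6,7} D(Y)={4,5,6}: W {5,6,7}->{5}; Y {4,5,6}->{6} => REVISION
Total revisions = 1

Answer: 1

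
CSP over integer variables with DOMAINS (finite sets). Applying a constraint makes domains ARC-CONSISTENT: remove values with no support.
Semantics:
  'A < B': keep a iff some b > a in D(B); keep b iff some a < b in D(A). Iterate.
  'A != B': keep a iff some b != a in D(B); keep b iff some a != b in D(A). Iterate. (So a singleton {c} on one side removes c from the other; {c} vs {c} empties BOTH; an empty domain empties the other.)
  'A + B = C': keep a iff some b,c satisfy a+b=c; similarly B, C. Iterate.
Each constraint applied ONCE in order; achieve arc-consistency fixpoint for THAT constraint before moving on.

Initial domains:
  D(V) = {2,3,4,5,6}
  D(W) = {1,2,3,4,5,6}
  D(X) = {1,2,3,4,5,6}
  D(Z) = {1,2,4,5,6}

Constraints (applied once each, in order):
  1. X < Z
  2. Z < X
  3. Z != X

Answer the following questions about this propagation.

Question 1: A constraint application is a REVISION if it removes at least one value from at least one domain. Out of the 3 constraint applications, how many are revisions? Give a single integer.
Answer: 2

Derivation:
Constraint 1 (X < Z) on D(X)={1,2,3,4,5,6} D(Z)={1,2,4,5,6}: X {1,2,3,4,5,6}->{1,2,3,4,5}; Z {1,2,4,5,6}->{2,4,5,6} => REVISION
Constraint 2 (Z < X) on D(Z)={2,4,5,6} D(X)={1,2,3,4,5}: Z {2,4,5,6}->{2,4}; X {1,2,3,4,5}->{3,4,5} => REVISION
Constraint 3 (Z != X) on D(Z)={2,4} D(X)={3,4,5}: no change => not a revision
Total revisions = 2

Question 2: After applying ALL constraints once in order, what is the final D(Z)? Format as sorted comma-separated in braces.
Constraint 1 (X < Z) on D(X)={1,2,3,4,5,6} D(Z)={1,2,4,5,6}: X {1,2,3,4,5,6}->{1,2,3,4,5}; Z {1,2,4,5,6}->{2,4,5,6}
Constraint 2 (Z < X) on D(Z)={2,4,5,6} D(X)={1,2,3,4,5}: Z {2,4,5,6}->{2,4}; X {1,2,3,4,5}->{3,4,5}
Constraint 3 (Z != X) on D(Z)={2,4} D(X)={3,4,5}: no change
So after all 3 constraints: D(Z) = {2,4}

Answer: {2,4}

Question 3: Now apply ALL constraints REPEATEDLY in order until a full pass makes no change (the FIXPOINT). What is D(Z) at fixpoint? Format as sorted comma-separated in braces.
pass 0 (initial): D(Z)={1,2,4,5,6}
pass 1: X {1,2,3,4,5,6}->{3,4,5}; Z {1,2,4,5,6}->{2,4}
pass 2: X {3,4,5}->{}; Z {2,4}->{}
pass 3: no change
Fixpoint after 3 passes: D(Z) = {}

Answer: {}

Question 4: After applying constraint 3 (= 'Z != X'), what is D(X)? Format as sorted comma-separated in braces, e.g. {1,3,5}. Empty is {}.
Constraint 1 (X < Z) on D(X)={1,2,3,4,5,6} D(Z)={1,2,4,5,6}: X {1,2,3,4,5,6}->{1,2,3,4,5}; Z {1,2,4,5,6}->{2,4,5,6}
Constraint 2 (Z < X) on D(Z)={2,4,5,6} D(X)={1,2,3,4,5}: Z {2,4,5,6}->{2,4}; X {1,2,3,4,5}->{3,4,5}
Constraint 3 (Z != X) on D(Z)={2,4} D(X)={3,4,5}: no change
So after constraint 3: D(X) = {3,4,5}

Answer: {3,4,5}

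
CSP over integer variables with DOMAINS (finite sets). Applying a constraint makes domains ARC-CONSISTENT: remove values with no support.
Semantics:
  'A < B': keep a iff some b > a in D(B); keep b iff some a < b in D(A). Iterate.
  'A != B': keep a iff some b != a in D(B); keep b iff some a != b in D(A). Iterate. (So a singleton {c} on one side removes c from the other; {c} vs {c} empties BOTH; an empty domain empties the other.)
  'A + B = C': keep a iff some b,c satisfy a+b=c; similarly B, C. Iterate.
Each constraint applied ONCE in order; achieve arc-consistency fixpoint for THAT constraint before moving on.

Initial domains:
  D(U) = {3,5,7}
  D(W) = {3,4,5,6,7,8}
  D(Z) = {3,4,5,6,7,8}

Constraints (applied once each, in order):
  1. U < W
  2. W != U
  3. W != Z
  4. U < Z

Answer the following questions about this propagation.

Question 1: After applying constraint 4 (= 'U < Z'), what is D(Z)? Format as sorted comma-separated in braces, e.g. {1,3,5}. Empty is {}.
Constraint 1 (U < W) on D(U)={3,5,7} D(W)={3,4,5,6,7,8}: W {3,4,5,6,7,8}->{4,5,6,7,8}
Constraint 2 (W != U) on D(W)={4,5,6,7,8} D(U)={3,5,7}: no change
Constraint 3 (W != Z) on D(W)={4,5,6,7,8} D(Z)={3,4,5,6,7,8}: no change
Constraint 4 (U < Z) on D(U)={3,5,7} D(Z)={3,4,5,6,7,8}: Z {3,4,5,6,7,8}->{4,5,6,7,8}
So after constraint 4: D(Z) = {4,5,6,7,8}

Answer: {4,5,6,7,8}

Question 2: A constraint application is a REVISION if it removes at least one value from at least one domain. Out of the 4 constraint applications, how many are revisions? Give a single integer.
Answer: 2

Derivation:
Constraint 1 (U < W) on D(U)={3,5,7} D(W)={3,4,5,6,7,8}: W {3,4,5,6,7,8}->{4,5,6,7,8} => REVISION
Constraint 2 (W != U) on D(W)={4,5,6,7,8} D(U)={3,5,7}: no change => not a revision
Constraint 3 (W != Z) on D(W)={4,5,6,7,8} D(Z)={3,4,5,6,7,8}: no change => not a revision
Constraint 4 (U < Z) on D(U)={3,5,7} D(Z)={3,4,5,6,7,8}: Z {3,4,5,6,7,8}->{4,5,6,7,8} => REVISION
Total revisions = 2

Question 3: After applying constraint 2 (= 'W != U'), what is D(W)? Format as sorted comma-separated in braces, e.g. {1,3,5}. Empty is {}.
Constraint 1 (U < W) on D(U)={3,5,7} D(W)={3,4,5,6,7,8}: W {3,4,5,6,7,8}->{4,5,6,7,8}
Constraint 2 (W != U) on D(W)={4,5,6,7,8} D(U)={3,5,7}: no change
So after constraint 2: D(W) = {4,5,6,7,8}

Answer: {4,5,6,7,8}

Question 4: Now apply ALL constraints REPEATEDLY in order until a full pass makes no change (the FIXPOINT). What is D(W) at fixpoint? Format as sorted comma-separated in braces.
pass 0 (initial): D(W)={3,4,5,6,7,8}
pass 1: W {3,4,5,6,7,8}->{4,5,6,7,8}; Z {3,4,5,6,7,8}->{4,5,6,7,8}
pass 2: no change
Fixpoint after 2 passes: D(W) = {4,5,6,7,8}

Answer: {4,5,6,7,8}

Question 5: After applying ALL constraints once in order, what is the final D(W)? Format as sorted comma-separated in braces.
Answer: {4,5,6,7,8}

Derivation:
Constraint 1 (U < W) on D(U)={3,5,7} D(W)={3,4,5,6,7,8}: W {3,4,5,6,7,8}->{4,5,6,7,8}
Constraint 2 (W != U) on D(W)={4,5,6,7,8} D(U)={3,5,7}: no change
Constraint 3 (W != Z) on D(W)={4,5,6,7,8} D(Z)={3,4,5,6,7,8}: no change
Constraint 4 (U < Z) on D(U)={3,5,7} D(Z)={3,4,5,6,7,8}: Z {3,4,5,6,7,8}->{4,5,6,7,8}
So after all 4 constraints: D(W) = {4,5,6,7,8}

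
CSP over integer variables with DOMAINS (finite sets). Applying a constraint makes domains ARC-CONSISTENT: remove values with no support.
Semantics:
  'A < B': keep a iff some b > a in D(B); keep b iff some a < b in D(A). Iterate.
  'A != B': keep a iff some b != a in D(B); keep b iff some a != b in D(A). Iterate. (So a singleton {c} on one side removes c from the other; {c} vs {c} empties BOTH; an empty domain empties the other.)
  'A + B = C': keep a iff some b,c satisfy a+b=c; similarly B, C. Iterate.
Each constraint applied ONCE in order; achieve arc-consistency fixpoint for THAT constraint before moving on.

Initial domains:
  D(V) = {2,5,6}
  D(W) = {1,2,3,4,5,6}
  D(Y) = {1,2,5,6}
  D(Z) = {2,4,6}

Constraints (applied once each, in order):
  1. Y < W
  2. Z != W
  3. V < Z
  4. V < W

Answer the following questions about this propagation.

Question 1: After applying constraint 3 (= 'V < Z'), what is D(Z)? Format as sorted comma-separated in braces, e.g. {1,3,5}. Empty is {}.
Constraint 1 (Y < W) on D(Y)={1,2,5,6} D(W)={1,2,3,4,5,6}: Y {1,2,5,6}->{1,2,5}; W {1,2,3,4,5,6}->{2,3,4,5,6}
Constraint 2 (Z != W) on D(Z)={2,4,6} D(W)={2,3,4,5,6}: no change
Constraint 3 (V < Z) on D(V)={2,5,6} D(Z)={2,4,6}: V {2,5,6}->{2,5}; Z {2,4,6}->{4,6}
So after constraint 3: D(Z) = {4,6}

Answer: {4,6}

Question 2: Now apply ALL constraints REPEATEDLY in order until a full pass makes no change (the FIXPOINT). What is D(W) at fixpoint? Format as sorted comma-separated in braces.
pass 0 (initial): D(W)={1,2,3,4,5,6}
pass 1: V {2,5,6}->{2,5}; W {1,2,3,4,5,6}->{3,4,5,6}; Y {1,2,5,6}->{1,2,5}; Z {2,4,6}->{4,6}
pass 2: no change
Fixpoint after 2 passes: D(W) = {3,4,5,6}

Answer: {3,4,5,6}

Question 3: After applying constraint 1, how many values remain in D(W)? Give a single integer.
Constraint 1 (Y < W) on D(Y)={1,2,5,6} D(W)={1,2,3,4,5,6}: Y {1,2,5,6}->{1,2,5}; W {1,2,3,4,5,6}->{2,3,4,5,6}
So after constraint 1: D(W)={2,3,4,5,6}, size = 5

Answer: 5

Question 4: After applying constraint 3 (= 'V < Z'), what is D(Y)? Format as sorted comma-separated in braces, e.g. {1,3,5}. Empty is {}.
Constraint 1 (Y < W) on D(Y)={1,2,5,6} D(W)={1,2,3,4,5,6}: Y {1,2,5,6}->{1,2,5}; W {1,2,3,4,5,6}->{2,3,4,5,6}
Constraint 2 (Z != W) on D(Z)={2,4,6} D(W)={2,3,4,5,6}: no change
Constraint 3 (V < Z) on D(V)={2,5,6} D(Z)={2,4,6}: V {2,5,6}->{2,5}; Z {2,4,6}->{4,6}
So after constraint 3: D(Y) = {1,2,5}

Answer: {1,2,5}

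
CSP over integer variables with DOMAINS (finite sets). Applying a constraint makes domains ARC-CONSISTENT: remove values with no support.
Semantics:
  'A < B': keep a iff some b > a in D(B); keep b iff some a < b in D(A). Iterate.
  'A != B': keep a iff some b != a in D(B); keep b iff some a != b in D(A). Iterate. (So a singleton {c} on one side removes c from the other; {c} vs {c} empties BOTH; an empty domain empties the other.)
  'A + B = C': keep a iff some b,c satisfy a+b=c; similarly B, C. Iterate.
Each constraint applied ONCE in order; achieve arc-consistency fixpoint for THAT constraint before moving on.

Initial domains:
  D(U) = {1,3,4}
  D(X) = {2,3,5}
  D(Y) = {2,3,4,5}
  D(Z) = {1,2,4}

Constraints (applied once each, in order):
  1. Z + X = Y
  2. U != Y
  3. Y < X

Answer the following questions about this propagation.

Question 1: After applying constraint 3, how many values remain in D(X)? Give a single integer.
Answer: 0

Derivation:
Constraint 1 (Z + X = Y) on D(Z)={1,2,4} D(X)={2,3,5} D(Y)={2,3,4,5}: Z {1,2,4}->{1,2}; X {2,3,5}->{2,3}; Y {2,3,4,5}->{3,4,5}
Constraint 2 (U != Y) on D(U)={1,3,4} D(Y)={3,4,5}: no change
Constraint 3 (Y < X) on D(Y)={3,4,5} D(X)={2,3}: Y {3,4,5}->{}; X {2,3}->{}
So after constraint 3: D(X)={}, size = 0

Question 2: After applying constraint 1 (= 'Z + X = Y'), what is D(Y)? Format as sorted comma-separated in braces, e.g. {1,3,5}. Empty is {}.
Constraint 1 (Z + X = Y) on D(Z)={1,2,4} D(X)={2,3,5} D(Y)={2,3,4,5}: Z {1,2,4}->{1,2}; X {2,3,5}->{2,3}; Y {2,3,4,5}->{3,4,5}
So after constraint 1: D(Y) = {3,4,5}

Answer: {3,4,5}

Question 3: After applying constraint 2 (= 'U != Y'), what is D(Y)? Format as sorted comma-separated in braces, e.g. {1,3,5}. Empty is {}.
Constraint 1 (Z + X = Y) on D(Z)={1,2,4} D(X)={2,3,5} D(Y)={2,3,4,5}: Z {1,2,4}->{1,2}; X {2,3,5}->{2,3}; Y {2,3,4,5}->{3,4,5}
Constraint 2 (U != Y) on D(U)={1,3,4} D(Y)={3,4,5}: no change
So after constraint 2: D(Y) = {3,4,5}

Answer: {3,4,5}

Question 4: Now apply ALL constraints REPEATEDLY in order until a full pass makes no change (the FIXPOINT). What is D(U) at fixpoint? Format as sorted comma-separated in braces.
Answer: {}

Derivation:
pass 0 (initial): D(U)={1,3,4}
pass 1: X {2,3,5}->{}; Y {2,3,4,5}->{}; Z {1,2,4}->{1,2}
pass 2: U {1,3,4}->{}; Z {1,2}->{}
pass 3: no change
Fixpoint after 3 passes: D(U) = {}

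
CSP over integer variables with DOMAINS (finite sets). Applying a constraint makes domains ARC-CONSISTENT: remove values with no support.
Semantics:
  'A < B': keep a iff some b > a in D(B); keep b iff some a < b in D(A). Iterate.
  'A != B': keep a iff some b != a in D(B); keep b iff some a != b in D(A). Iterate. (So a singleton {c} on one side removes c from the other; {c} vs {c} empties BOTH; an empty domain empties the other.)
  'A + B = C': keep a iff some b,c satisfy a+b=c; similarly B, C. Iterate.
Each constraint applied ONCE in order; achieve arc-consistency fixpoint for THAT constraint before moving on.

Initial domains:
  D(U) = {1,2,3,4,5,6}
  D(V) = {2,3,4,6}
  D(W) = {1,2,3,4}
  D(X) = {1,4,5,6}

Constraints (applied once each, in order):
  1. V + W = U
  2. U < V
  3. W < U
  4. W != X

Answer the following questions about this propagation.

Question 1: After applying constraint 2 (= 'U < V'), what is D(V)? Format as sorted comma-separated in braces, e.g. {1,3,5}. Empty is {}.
Constraint 1 (V + W = U) on D(V)={2,3,4,6} D(W)={1,2,3,4} D(U)={1,2,3,4,5,6}: V {2,3,4,6}->{2,3,4}; U {1,2,3,4,5,6}->{3,4,5,6}
Constraint 2 (U < V) on D(U)={3,4,5,6} D(V)={2,3,4}: U {3,4,5,6}->{3}; V {2,3,4}->{4}
So after constraint 2: D(V) = {4}

Answer: {4}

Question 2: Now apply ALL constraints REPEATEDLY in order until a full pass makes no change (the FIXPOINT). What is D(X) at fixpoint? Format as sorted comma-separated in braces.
Answer: {}

Derivation:
pass 0 (initial): D(X)={1,4,5,6}
pass 1: U {1,2,3,4,5,6}->{3}; V {2,3,4,6}->{4}; W {1,2,3,4}->{1,2}
pass 2: U {3}->{}; V {4}->{}; W {1,2}->{}; X {1,4,5,6}->{}
pass 3: no change
Fixpoint after 3 passes: D(X) = {}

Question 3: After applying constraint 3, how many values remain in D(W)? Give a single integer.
Constraint 1 (V + W = U) on D(V)={2,3,4,6} D(W)={1,2,3,4} D(U)={1,2,3,4,5,6}: V {2,3,4,6}->{2,3,4}; U {1,2,3,4,5,6}->{3,4,5,6}
Constraint 2 (U < V) on D(U)={3,4,5,6} D(V)={2,3,4}: U {3,4,5,6}->{3}; V {2,3,4}->{4}
Constraint 3 (W < U) on D(W)={1,2,3,4} D(U)={3}: W {1,2,3,4}->{1,2}
So after constraint 3: D(W)={1,2}, size = 2

Answer: 2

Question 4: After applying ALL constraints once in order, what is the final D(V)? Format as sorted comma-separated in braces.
Answer: {4}

Derivation:
Constraint 1 (V + W = U) on D(V)={2,3,4,6} D(W)={1,2,3,4} D(U)={1,2,3,4,5,6}: V {2,3,4,6}->{2,3,4}; U {1,2,3,4,5,6}->{3,4,5,6}
Constraint 2 (U < V) on D(U)={3,4,5,6} D(V)={2,3,4}: U {3,4,5,6}->{3}; V {2,3,4}->{4}
Constraint 3 (W < U) on D(W)={1,2,3,4} D(U)={3}: W {1,2,3,4}->{1,2}
Constraint 4 (W != X) on D(W)={1,2} D(X)={1,4,5,6}: no change
So after all 4 constraints: D(V) = {4}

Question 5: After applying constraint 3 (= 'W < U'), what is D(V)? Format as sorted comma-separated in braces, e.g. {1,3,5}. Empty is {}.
Answer: {4}

Derivation:
Constraint 1 (V + W = U) on D(V)={2,3,4,6} D(W)={1,2,3,4} D(U)={1,2,3,4,5,6}: V {2,3,4,6}->{2,3,4}; U {1,2,3,4,5,6}->{3,4,5,6}
Constraint 2 (U < V) on D(U)={3,4,5,6} D(V)={2,3,4}: U {3,4,5,6}->{3}; V {2,3,4}->{4}
Constraint 3 (W < U) on D(W)={1,2,3,4} D(U)={3}: W {1,2,3,4}->{1,2}
So after constraint 3: D(V) = {4}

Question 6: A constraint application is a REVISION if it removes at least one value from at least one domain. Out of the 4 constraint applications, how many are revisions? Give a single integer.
Constraint 1 (V + W = U) on D(V)={2,3,4,6} D(W)={1,2,3,4} D(U)={1,2,3,4,5,6}: V {2,3,4,6}->{2,3,4}; U {1,2,3,4,5,6}->{3,4,5,6} => REVISION
Constraint 2 (U < V) on D(U)={3,4,5,6} D(V)={2,3,4}: U {3,4,5,6}->{3}; V {2,3,4}->{4} => REVISION
Constraint 3 (W < U) on D(W)={1,2,3,4} D(U)={3}: W {1,2,3,4}->{1,2} => REVISION
Constraint 4 (W != X) on D(W)={1,2} D(X)={1,4,5,6}: no change => not a revision
Total revisions = 3

Answer: 3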